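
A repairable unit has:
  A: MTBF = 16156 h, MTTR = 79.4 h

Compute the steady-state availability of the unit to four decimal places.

0.9951

A(A) = MTBF/(MTBF+MTTR) = 16156/(16156+79.4) = 0.9951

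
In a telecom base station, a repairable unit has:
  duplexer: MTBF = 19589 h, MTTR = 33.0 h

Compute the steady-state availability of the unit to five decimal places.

0.99832

A(duplexer) = MTBF/(MTBF+MTTR) = 19589/(19589+33.0) = 0.99832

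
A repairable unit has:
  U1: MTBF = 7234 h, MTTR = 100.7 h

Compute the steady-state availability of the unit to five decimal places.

A(U1) = MTBF/(MTBF+MTTR) = 7234/(7234+100.7) = 0.98627

0.98627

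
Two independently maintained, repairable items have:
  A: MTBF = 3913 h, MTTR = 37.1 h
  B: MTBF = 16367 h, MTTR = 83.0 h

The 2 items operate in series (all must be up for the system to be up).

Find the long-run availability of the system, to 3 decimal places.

A(A) = MTBF/(MTBF+MTTR) = 3913/(3913+37.1) = 0.990608
A(B) = MTBF/(MTBF+MTTR) = 16367/(16367+83.0) = 0.994954
Series availability: 0.990608 × 0.994954 = 0.986

0.986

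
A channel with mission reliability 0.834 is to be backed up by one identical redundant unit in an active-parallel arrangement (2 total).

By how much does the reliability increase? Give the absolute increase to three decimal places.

R_before = 0.834
R_after = 1 − (1 − 0.834)^2 = 0.972
ΔR = 0.972 − 0.834 = 0.138

0.138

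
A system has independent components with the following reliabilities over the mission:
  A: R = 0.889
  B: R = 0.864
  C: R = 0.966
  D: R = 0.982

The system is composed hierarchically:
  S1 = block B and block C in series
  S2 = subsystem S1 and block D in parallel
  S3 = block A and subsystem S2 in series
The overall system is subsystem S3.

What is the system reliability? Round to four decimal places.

Series (B and C): 0.864000 × 0.966000 = 0.834624
Parallel ([0.834624] and D): 1 − (1 − 0.834624)(1 − 0.982000) = 0.997023
Series (A and [0.997023]): 0.889000 × 0.997023 = 0.8864

0.8864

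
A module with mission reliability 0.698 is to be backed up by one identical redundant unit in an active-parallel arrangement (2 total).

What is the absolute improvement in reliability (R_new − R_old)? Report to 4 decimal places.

R_before = 0.698
R_after = 1 − (1 − 0.698)^2 = 0.9088
ΔR = 0.9088 − 0.698 = 0.2108

0.2108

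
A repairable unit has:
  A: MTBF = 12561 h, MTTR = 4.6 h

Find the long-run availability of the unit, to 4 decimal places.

0.9996

A(A) = MTBF/(MTBF+MTTR) = 12561/(12561+4.6) = 0.9996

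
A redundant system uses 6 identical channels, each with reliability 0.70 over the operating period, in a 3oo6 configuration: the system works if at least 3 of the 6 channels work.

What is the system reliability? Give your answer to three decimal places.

R = Σ_{i=3}^{6} C(6,i) p^i (1−p)^{6−i} with p = 0.70
C(6,3)·0.70^3·0.30^3 = 0.18522
C(6,4)·0.70^4·0.30^2 = 0.32414
C(6,5)·0.70^5·0.30^1 = 0.30253
C(6,6)·0.70^6·0.30^0 = 0.11765
Sum = 0.930

0.930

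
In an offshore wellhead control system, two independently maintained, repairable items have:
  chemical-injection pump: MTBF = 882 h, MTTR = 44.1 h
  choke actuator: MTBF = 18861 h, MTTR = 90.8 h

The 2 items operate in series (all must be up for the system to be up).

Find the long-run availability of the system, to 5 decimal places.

0.94782

A(chemical-injection pump) = MTBF/(MTBF+MTTR) = 882/(882+44.1) = 0.952381
A(choke actuator) = MTBF/(MTBF+MTTR) = 18861/(18861+90.8) = 0.995209
Series availability: 0.952381 × 0.995209 = 0.94782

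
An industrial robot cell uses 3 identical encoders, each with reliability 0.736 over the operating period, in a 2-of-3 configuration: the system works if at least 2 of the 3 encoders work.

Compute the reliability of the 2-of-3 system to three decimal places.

0.828

R = Σ_{i=2}^{3} C(3,i) p^i (1−p)^{3−i} with p = 0.736
C(3,2)·0.736^2·0.264^1 = 0.42902
C(3,3)·0.736^3·0.264^0 = 0.39869
Sum = 0.828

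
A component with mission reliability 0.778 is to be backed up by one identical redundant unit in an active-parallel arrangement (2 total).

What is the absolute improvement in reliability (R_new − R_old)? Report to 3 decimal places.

R_before = 0.778
R_after = 1 − (1 − 0.778)^2 = 0.951
ΔR = 0.951 − 0.778 = 0.173

0.173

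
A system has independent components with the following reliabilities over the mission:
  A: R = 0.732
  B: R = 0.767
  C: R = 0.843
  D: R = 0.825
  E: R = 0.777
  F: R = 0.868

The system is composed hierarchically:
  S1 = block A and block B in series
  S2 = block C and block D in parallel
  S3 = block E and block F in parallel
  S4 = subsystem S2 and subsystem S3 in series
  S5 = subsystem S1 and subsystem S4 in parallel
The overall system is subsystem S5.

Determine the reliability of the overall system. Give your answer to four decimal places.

Series (A and B): 0.732000 × 0.767000 = 0.561444
Parallel (C and D): 1 − (1 − 0.843000)(1 − 0.825000) = 0.972525
Parallel (E and F): 1 − (1 − 0.777000)(1 − 0.868000) = 0.970564
Series ([0.972525] and [0.970564]): 0.972525 × 0.970564 = 0.943898
Parallel ([0.561444] and [0.943898]): 1 − (1 − 0.561444)(1 − 0.943898) = 0.9754

0.9754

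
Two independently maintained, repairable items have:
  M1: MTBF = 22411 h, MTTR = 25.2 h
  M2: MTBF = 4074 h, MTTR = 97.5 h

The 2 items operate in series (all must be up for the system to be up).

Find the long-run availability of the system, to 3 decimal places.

A(M1) = MTBF/(MTBF+MTTR) = 22411/(22411+25.2) = 0.998877
A(M2) = MTBF/(MTBF+MTTR) = 4074/(4074+97.5) = 0.976627
Series availability: 0.998877 × 0.976627 = 0.976

0.976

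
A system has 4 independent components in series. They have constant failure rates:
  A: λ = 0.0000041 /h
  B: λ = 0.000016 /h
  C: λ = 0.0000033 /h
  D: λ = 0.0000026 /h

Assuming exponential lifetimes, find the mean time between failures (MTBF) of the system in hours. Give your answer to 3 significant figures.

38500

Series of exponential components: λ_sys = Σ λ_i
λ_sys = 0.0000041 + 0.000016 + 0.0000033 + 0.0000026 = 2.6000e-05 /h
MTBF = 1 / λ_sys = 38500 h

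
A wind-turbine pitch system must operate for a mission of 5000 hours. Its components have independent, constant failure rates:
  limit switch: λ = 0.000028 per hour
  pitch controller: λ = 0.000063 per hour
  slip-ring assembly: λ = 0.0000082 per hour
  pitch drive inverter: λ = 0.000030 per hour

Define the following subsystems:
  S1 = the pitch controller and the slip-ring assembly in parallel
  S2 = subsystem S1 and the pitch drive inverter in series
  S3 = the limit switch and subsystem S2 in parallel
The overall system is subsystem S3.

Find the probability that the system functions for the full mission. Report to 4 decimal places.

0.9806

R(limit switch) = exp(−0.000028 × 5000) = 0.869358
R(pitch controller) = exp(−0.000063 × 5000) = 0.729789
R(slip-ring assembly) = exp(−0.0000082 × 5000) = 0.959829
R(pitch drive inverter) = exp(−0.000030 × 5000) = 0.860708
Parallel (pitch controller and slip-ring assembly): 1 − (1 − 0.729789)(1 − 0.959829) = 0.989145
Series ([0.989145] and pitch drive inverter): 0.989145 × 0.860708 = 0.851365
Parallel (limit switch and [0.851365]): 1 − (1 − 0.869358)(1 − 0.851365) = 0.9806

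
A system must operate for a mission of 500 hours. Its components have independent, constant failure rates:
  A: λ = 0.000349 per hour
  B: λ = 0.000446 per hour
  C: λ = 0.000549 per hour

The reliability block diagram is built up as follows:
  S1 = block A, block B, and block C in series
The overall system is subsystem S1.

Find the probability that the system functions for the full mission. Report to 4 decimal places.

0.5107

R(A) = exp(−0.000349 × 500) = 0.839877
R(B) = exp(−0.000446 × 500) = 0.800115
R(C) = exp(−0.000549 × 500) = 0.759952
Series (A, B, and C): 0.839877 × 0.800115 × 0.759952 = 0.5107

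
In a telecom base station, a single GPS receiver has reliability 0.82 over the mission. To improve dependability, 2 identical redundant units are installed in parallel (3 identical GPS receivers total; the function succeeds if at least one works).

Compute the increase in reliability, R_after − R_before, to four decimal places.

0.1742

R_before = 0.82
R_after = 1 − (1 − 0.82)^3 = 0.9942
ΔR = 0.9942 − 0.82 = 0.1742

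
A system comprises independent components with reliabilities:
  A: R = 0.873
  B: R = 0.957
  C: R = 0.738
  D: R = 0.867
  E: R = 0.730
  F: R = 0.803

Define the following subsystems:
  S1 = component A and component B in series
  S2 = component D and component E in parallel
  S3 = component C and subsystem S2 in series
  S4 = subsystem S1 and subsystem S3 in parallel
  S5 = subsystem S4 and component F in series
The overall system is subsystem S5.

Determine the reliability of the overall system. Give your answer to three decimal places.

0.765

Series (A and B): 0.87300 × 0.95700 = 0.83546
Parallel (D and E): 1 − (1 − 0.86700)(1 − 0.73000) = 0.96409
Series (C and [0.96409]): 0.73800 × 0.96409 = 0.71150
Parallel ([0.83546] and [0.71150]): 1 − (1 − 0.83546)(1 − 0.71150) = 0.95253
Series ([0.95253] and F): 0.95253 × 0.80300 = 0.765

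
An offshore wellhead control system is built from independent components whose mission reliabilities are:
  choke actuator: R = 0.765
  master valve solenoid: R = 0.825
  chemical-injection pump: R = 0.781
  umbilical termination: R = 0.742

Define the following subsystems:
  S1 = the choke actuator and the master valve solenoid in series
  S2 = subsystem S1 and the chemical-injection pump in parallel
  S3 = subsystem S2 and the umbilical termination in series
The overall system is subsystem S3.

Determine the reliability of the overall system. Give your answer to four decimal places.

Series (choke actuator and master valve solenoid): 0.765000 × 0.825000 = 0.631125
Parallel ([0.631125] and chemical-injection pump): 1 − (1 − 0.631125)(1 − 0.781000) = 0.919216
Series ([0.919216] and umbilical termination): 0.919216 × 0.742000 = 0.6821

0.6821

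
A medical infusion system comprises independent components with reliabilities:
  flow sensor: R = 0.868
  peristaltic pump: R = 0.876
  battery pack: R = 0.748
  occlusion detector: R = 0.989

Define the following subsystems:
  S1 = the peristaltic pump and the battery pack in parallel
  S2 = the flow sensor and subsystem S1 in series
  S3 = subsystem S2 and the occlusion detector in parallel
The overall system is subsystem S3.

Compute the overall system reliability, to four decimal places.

0.9982

Parallel (peristaltic pump and battery pack): 1 − (1 − 0.876000)(1 − 0.748000) = 0.968752
Series (flow sensor and [0.968752]): 0.868000 × 0.968752 = 0.840877
Parallel ([0.840877] and occlusion detector): 1 − (1 − 0.840877)(1 − 0.989000) = 0.9982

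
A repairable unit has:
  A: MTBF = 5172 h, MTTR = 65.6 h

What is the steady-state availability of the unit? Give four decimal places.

0.9875

A(A) = MTBF/(MTBF+MTTR) = 5172/(5172+65.6) = 0.9875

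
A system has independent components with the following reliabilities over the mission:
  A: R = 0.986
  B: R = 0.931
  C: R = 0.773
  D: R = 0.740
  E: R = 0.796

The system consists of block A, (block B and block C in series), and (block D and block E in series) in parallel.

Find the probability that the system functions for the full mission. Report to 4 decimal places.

0.9984

Series (B and C): 0.931000 × 0.773000 = 0.719663
Series (D and E): 0.740000 × 0.796000 = 0.589040
Parallel (A, [0.719663], and [0.589040]): 1 − (1 − 0.986000)(1 − 0.719663)(1 − 0.589040) = 0.9984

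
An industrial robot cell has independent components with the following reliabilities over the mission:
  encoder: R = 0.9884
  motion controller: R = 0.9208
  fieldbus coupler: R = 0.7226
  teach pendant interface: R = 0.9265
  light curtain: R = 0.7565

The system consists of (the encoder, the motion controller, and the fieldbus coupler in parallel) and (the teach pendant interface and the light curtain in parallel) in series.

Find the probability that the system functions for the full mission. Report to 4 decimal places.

0.9819

Parallel (encoder, motion controller, and fieldbus coupler): 1 − (1 − 0.988400)(1 − 0.920800)(1 − 0.722600) = 0.999745
Parallel (teach pendant interface and light curtain): 1 − (1 − 0.926500)(1 − 0.756500) = 0.982103
Series ([0.999745] and [0.982103]): 0.999745 × 0.982103 = 0.9819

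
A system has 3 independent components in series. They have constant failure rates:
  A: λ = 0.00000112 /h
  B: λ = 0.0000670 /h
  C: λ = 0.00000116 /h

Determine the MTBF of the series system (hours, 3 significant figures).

14400

Series of exponential components: λ_sys = Σ λ_i
λ_sys = 0.00000112 + 0.0000670 + 0.00000116 = 6.9280e-05 /h
MTBF = 1 / λ_sys = 14400 h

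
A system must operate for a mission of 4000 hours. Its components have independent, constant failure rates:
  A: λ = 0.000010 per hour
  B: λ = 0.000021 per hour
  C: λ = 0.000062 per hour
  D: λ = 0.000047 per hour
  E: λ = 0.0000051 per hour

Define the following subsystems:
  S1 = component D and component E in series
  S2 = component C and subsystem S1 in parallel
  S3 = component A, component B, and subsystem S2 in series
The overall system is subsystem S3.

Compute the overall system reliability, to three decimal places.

0.847

R(A) = exp(−0.000010 × 4000) = 0.96079
R(B) = exp(−0.000021 × 4000) = 0.91943
R(C) = exp(−0.000062 × 4000) = 0.78036
R(D) = exp(−0.000047 × 4000) = 0.82861
R(E) = exp(−0.0000051 × 4000) = 0.97981
Series (D and E): 0.82861 × 0.97981 = 0.81188
Parallel (C and [0.81188]): 1 − (1 − 0.78036)(1 − 0.81188) = 0.95868
Series (A, B, and [0.95868]): 0.96079 × 0.91943 × 0.95868 = 0.847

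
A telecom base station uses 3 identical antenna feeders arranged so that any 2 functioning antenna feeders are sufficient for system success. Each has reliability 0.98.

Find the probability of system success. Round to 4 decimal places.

0.9988

R = Σ_{i=2}^{3} C(3,i) p^i (1−p)^{3−i} with p = 0.98
C(3,2)·0.98^2·0.02^1 = 0.057624
C(3,3)·0.98^3·0.02^0 = 0.941192
Sum = 0.9988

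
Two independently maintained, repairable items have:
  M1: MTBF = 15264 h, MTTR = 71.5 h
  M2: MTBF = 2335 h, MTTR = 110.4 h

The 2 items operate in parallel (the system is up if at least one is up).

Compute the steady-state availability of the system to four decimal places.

A(M1) = MTBF/(MTBF+MTTR) = 15264/(15264+71.5) = 0.995338
A(M2) = MTBF/(MTBF+MTTR) = 2335/(2335+110.4) = 0.954854
Parallel availability: 1 − (1 − 0.995338)(1 − 0.954854) = 0.9998

0.9998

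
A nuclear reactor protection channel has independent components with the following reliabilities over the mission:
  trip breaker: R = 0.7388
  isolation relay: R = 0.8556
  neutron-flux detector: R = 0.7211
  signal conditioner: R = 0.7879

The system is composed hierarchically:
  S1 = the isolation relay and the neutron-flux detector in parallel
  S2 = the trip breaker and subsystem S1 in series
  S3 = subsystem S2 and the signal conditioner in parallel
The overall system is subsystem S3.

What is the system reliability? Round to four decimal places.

0.9383

Parallel (isolation relay and neutron-flux detector): 1 − (1 − 0.855600)(1 − 0.721100) = 0.959727
Series (trip breaker and [0.959727]): 0.738800 × 0.959727 = 0.709046
Parallel ([0.709046] and signal conditioner): 1 − (1 − 0.709046)(1 − 0.787900) = 0.9383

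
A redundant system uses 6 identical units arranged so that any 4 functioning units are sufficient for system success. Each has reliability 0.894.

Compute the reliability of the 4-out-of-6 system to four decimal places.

R = Σ_{i=4}^{6} C(6,i) p^i (1−p)^{6−i} with p = 0.894
C(6,4)·0.894^4·0.106^2 = 0.107660
C(6,5)·0.894^5·0.106^1 = 0.363199
C(6,6)·0.894^6·0.106^0 = 0.510535
Sum = 0.9814

0.9814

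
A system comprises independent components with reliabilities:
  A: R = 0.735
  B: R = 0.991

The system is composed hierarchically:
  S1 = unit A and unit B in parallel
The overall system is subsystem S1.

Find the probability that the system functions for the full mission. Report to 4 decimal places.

0.9976

Parallel (A and B): 1 − (1 − 0.735000)(1 − 0.991000) = 0.9976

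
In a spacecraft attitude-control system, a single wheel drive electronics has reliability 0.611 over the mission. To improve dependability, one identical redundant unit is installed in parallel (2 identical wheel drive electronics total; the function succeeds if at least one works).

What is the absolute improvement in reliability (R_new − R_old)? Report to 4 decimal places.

R_before = 0.611
R_after = 1 − (1 − 0.611)^2 = 0.8487
ΔR = 0.8487 − 0.611 = 0.2377

0.2377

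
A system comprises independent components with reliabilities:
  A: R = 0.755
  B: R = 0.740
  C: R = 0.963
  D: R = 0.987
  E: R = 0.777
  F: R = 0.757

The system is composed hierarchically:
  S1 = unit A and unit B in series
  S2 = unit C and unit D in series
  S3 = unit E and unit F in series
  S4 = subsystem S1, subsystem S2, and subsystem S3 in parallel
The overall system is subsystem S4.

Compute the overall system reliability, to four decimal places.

0.9910

Series (A and B): 0.755000 × 0.740000 = 0.558700
Series (C and D): 0.963000 × 0.987000 = 0.950481
Series (E and F): 0.777000 × 0.757000 = 0.588189
Parallel ([0.558700], [0.950481], and [0.588189]): 1 − (1 − 0.558700)(1 − 0.950481)(1 − 0.588189) = 0.9910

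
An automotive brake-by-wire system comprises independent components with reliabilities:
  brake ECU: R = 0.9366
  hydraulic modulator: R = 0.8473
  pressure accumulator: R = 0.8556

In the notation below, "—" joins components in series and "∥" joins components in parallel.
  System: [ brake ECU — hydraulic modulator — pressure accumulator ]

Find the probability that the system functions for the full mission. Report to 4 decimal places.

0.6790

Series (brake ECU, hydraulic modulator, and pressure accumulator): 0.936600 × 0.847300 × 0.855600 = 0.6790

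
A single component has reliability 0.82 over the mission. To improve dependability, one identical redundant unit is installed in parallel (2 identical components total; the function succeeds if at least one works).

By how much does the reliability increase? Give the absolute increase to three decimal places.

R_before = 0.82
R_after = 1 − (1 − 0.82)^2 = 0.968
ΔR = 0.968 − 0.82 = 0.148

0.148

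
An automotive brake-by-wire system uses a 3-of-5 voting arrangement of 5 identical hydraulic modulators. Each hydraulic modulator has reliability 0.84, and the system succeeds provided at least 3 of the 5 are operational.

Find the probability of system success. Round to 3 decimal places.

R = Σ_{i=3}^{5} C(5,i) p^i (1−p)^{5−i} with p = 0.84
C(5,3)·0.84^3·0.16^2 = 0.15173
C(5,4)·0.84^4·0.16^1 = 0.39830
C(5,5)·0.84^5·0.16^0 = 0.41821
Sum = 0.968

0.968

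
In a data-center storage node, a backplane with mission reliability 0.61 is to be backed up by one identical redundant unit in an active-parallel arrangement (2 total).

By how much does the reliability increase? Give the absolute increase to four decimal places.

0.2379

R_before = 0.61
R_after = 1 − (1 − 0.61)^2 = 0.8479
ΔR = 0.8479 − 0.61 = 0.2379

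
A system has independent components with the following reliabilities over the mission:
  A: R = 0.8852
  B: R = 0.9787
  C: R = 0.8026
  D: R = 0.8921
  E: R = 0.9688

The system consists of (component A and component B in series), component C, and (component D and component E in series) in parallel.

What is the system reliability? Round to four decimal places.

0.9964

Series (A and B): 0.885200 × 0.978700 = 0.866345
Series (D and E): 0.892100 × 0.968800 = 0.864266
Parallel ([0.866345], C, and [0.864266]): 1 − (1 − 0.866345)(1 − 0.802600)(1 − 0.864266) = 0.9964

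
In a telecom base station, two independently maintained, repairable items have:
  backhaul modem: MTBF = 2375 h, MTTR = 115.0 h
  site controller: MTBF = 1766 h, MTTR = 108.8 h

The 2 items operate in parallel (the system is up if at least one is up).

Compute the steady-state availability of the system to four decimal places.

A(backhaul modem) = MTBF/(MTBF+MTTR) = 2375/(2375+115.0) = 0.953815
A(site controller) = MTBF/(MTBF+MTTR) = 1766/(1766+108.8) = 0.941967
Parallel availability: 1 − (1 − 0.953815)(1 − 0.941967) = 0.9973

0.9973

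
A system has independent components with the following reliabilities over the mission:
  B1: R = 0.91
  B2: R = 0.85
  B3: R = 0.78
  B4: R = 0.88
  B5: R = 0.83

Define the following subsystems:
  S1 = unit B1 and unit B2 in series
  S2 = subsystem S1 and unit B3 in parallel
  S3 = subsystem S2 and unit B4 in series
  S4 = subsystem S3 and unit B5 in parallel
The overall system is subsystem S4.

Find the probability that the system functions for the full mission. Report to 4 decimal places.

Series (B1 and B2): 0.910000 × 0.850000 = 0.773500
Parallel ([0.773500] and B3): 1 − (1 − 0.773500)(1 − 0.780000) = 0.950170
Series ([0.950170] and B4): 0.950170 × 0.880000 = 0.836150
Parallel ([0.836150] and B5): 1 − (1 − 0.836150)(1 − 0.830000) = 0.9721

0.9721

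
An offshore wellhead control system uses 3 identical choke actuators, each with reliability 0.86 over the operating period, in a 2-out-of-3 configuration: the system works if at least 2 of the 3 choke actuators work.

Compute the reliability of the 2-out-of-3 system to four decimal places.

0.9467

R = Σ_{i=2}^{3} C(3,i) p^i (1−p)^{3−i} with p = 0.86
C(3,2)·0.86^2·0.14^1 = 0.310632
C(3,3)·0.86^3·0.14^0 = 0.636056
Sum = 0.9467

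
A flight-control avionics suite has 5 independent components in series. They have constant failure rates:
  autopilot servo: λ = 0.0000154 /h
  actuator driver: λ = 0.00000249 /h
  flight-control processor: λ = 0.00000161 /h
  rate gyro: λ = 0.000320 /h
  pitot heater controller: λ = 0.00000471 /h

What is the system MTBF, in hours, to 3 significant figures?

2910

Series of exponential components: λ_sys = Σ λ_i
λ_sys = 0.0000154 + 0.00000249 + 0.00000161 + 0.000320 + 0.00000471 = 3.4421e-04 /h
MTBF = 1 / λ_sys = 2910 h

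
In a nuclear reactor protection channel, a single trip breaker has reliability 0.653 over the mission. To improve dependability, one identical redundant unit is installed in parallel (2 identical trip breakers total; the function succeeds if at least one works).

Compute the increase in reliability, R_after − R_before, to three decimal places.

0.227

R_before = 0.653
R_after = 1 − (1 − 0.653)^2 = 0.880
ΔR = 0.880 − 0.653 = 0.227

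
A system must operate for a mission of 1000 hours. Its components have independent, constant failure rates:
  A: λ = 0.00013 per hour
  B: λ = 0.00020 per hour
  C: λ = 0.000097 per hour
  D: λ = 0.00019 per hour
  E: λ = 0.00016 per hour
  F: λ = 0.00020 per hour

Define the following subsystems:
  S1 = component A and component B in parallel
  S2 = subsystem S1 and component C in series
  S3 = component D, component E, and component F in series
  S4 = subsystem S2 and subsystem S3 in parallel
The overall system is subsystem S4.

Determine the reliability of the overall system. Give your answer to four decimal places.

0.9524

R(A) = exp(−0.00013 × 1000) = 0.878095
R(B) = exp(−0.00020 × 1000) = 0.818731
R(C) = exp(−0.000097 × 1000) = 0.907556
R(D) = exp(−0.00019 × 1000) = 0.826959
R(E) = exp(−0.00016 × 1000) = 0.852144
R(F) = exp(−0.00020 × 1000) = 0.818731
Parallel (A and B): 1 − (1 − 0.878095)(1 − 0.818731) = 0.977902
Series ([0.977902] and C): 0.977902 × 0.907556 = 0.887501
Series (D, E, and F): 0.826959 × 0.852144 × 0.818731 = 0.576950
Parallel ([0.887501] and [0.576950]): 1 − (1 − 0.887501)(1 − 0.576950) = 0.9524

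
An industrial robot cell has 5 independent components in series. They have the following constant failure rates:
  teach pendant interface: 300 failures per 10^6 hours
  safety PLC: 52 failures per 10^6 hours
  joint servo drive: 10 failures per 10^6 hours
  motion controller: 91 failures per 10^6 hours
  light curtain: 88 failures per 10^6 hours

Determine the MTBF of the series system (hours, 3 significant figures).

Series of exponential components: λ_sys = Σ λ_i
λ_sys = 0.00030 + 0.000052 + 0.000010 + 0.000091 + 0.000088 = 5.4100e-04 /h
MTBF = 1 / λ_sys = 1850 h

1850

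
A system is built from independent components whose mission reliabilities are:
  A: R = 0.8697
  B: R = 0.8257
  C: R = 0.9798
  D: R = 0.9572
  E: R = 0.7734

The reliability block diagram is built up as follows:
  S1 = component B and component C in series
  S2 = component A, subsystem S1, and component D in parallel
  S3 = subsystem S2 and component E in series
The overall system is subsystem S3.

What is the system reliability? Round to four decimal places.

0.7726

Series (B and C): 0.825700 × 0.979800 = 0.809021
Parallel (A, [0.809021], and D): 1 − (1 − 0.869700)(1 − 0.809021)(1 − 0.957200) = 0.998935
Series ([0.998935] and E): 0.998935 × 0.773400 = 0.7726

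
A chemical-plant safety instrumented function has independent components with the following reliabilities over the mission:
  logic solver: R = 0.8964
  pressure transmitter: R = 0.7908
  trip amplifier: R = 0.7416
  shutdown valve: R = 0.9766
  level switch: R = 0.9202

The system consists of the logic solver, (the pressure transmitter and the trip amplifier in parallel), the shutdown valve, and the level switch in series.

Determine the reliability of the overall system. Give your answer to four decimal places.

Parallel (pressure transmitter and trip amplifier): 1 − (1 − 0.790800)(1 − 0.741600) = 0.945943
Series (logic solver, [0.945943], shutdown valve, and level switch): 0.896400 × 0.945943 × 0.976600 × 0.920200 = 0.7620

0.7620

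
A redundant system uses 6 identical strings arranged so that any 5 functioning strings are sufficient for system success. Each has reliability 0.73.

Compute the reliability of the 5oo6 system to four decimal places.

R = Σ_{i=5}^{6} C(6,i) p^i (1−p)^{6−i} with p = 0.73
C(6,5)·0.73^5·0.27^1 = 0.335838
C(6,6)·0.73^6·0.27^0 = 0.151334
Sum = 0.4872

0.4872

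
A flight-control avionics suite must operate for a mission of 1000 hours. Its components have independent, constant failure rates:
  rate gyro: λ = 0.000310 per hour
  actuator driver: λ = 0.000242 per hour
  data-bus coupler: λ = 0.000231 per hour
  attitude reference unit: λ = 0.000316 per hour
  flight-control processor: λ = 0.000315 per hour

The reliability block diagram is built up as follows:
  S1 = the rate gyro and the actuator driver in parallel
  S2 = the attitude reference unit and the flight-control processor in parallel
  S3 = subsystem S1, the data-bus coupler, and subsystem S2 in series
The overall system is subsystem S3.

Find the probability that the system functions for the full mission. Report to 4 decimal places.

0.6935

R(rate gyro) = exp(−0.000310 × 1000) = 0.733447
R(actuator driver) = exp(−0.000242 × 1000) = 0.785056
R(data-bus coupler) = exp(−0.000231 × 1000) = 0.793739
R(attitude reference unit) = exp(−0.000316 × 1000) = 0.729059
R(flight-control processor) = exp(−0.000315 × 1000) = 0.729789
Parallel (rate gyro and actuator driver): 1 − (1 − 0.733447)(1 − 0.785056) = 0.942706
Parallel (attitude reference unit and flight-control processor): 1 − (1 − 0.729059)(1 − 0.729789) = 0.926789
Series ([0.942706], data-bus coupler, and [0.926789]): 0.942706 × 0.793739 × 0.926789 = 0.6935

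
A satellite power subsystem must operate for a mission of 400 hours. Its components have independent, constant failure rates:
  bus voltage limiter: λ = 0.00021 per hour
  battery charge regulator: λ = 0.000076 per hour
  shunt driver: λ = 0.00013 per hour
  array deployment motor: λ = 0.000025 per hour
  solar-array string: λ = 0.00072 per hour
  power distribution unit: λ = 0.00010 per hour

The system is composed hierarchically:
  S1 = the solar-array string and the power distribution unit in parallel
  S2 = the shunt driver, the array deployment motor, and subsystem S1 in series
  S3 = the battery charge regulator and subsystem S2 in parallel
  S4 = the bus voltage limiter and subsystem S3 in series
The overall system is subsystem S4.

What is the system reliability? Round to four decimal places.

R(bus voltage limiter) = exp(−0.00021 × 400) = 0.919431
R(battery charge regulator) = exp(−0.000076 × 400) = 0.970057
R(shunt driver) = exp(−0.00013 × 400) = 0.949329
R(array deployment motor) = exp(−0.000025 × 400) = 0.990050
R(solar-array string) = exp(−0.00072 × 400) = 0.749762
R(power distribution unit) = exp(−0.00010 × 400) = 0.960789
Parallel (solar-array string and power distribution unit): 1 − (1 − 0.749762)(1 − 0.960789) = 0.990188
Series (shunt driver, array deployment motor, and [0.990188]): 0.949329 × 0.990050 × 0.990188 = 0.930661
Parallel (battery charge regulator and [0.930661]): 1 − (1 − 0.970057)(1 − 0.930661) = 0.997924
Series (bus voltage limiter and [0.997924]): 0.919431 × 0.997924 = 0.9175

0.9175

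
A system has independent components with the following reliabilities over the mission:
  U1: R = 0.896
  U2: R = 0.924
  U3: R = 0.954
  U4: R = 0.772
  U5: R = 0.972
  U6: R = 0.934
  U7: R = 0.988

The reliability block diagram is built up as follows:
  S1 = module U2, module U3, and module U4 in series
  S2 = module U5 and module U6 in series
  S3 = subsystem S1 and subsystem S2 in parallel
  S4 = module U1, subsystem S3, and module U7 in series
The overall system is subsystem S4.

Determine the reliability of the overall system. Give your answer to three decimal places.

Series (U2, U3, and U4): 0.92400 × 0.95400 × 0.77200 = 0.68051
Series (U5 and U6): 0.97200 × 0.93400 = 0.90785
Parallel ([0.68051] and [0.90785]): 1 − (1 − 0.68051)(1 − 0.90785) = 0.97056
Series (U1, [0.97056], and U7): 0.89600 × 0.97056 × 0.98800 = 0.859

0.859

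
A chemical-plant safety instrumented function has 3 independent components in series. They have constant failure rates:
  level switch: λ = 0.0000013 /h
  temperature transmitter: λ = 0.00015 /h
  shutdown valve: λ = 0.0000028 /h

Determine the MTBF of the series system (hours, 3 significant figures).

Series of exponential components: λ_sys = Σ λ_i
λ_sys = 0.0000013 + 0.00015 + 0.0000028 = 1.5410e-04 /h
MTBF = 1 / λ_sys = 6490 h

6490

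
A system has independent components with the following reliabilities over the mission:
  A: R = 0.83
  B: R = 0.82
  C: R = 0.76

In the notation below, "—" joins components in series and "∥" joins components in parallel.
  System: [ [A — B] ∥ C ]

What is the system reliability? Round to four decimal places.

Series (A and B): 0.830000 × 0.820000 = 0.680600
Parallel ([0.680600] and C): 1 − (1 − 0.680600)(1 − 0.760000) = 0.9233

0.9233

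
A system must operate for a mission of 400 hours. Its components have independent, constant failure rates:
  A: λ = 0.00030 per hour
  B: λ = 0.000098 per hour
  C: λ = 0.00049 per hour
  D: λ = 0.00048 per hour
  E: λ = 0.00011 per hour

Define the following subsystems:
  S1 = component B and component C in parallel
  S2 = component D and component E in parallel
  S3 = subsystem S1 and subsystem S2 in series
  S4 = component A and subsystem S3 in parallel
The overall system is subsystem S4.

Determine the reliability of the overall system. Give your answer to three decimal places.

0.998

R(A) = exp(−0.00030 × 400) = 0.88692
R(B) = exp(−0.000098 × 400) = 0.96156
R(C) = exp(−0.00049 × 400) = 0.82201
R(D) = exp(−0.00048 × 400) = 0.82531
R(E) = exp(−0.00011 × 400) = 0.95695
Parallel (B and C): 1 − (1 − 0.96156)(1 − 0.82201) = 0.99316
Parallel (D and E): 1 − (1 − 0.82531)(1 − 0.95695) = 0.99248
Series ([0.99316] and [0.99248]): 0.99316 × 0.99248 = 0.98569
Parallel (A and [0.98569]): 1 − (1 − 0.88692)(1 − 0.98569) = 0.998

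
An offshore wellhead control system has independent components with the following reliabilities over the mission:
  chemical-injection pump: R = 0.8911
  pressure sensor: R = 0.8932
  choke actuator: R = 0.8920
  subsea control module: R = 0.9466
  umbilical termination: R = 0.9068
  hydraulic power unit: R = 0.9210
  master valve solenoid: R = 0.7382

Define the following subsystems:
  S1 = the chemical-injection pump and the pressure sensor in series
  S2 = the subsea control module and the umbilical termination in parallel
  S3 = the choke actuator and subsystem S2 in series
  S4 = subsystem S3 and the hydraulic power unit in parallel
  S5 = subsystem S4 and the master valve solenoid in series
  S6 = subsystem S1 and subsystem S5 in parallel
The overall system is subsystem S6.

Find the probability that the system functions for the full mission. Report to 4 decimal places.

Series (chemical-injection pump and pressure sensor): 0.891100 × 0.893200 = 0.795931
Parallel (subsea control module and umbilical termination): 1 − (1 − 0.946600)(1 − 0.906800) = 0.995023
Series (choke actuator and [0.995023]): 0.892000 × 0.995023 = 0.887561
Parallel ([0.887561] and hydraulic power unit): 1 − (1 − 0.887561)(1 − 0.921000) = 0.991117
Series ([0.991117] and master valve solenoid): 0.991117 × 0.738200 = 0.731643
Parallel ([0.795931] and [0.731643]): 1 − (1 − 0.795931)(1 − 0.731643) = 0.9452

0.9452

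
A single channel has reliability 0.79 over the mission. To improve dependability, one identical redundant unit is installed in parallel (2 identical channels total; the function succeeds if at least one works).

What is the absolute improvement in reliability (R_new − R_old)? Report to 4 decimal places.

0.1659

R_before = 0.79
R_after = 1 − (1 − 0.79)^2 = 0.9559
ΔR = 0.9559 − 0.79 = 0.1659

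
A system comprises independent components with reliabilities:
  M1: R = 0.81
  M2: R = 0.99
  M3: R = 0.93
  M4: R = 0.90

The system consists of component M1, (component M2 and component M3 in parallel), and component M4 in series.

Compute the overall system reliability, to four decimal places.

0.7285

Parallel (M2 and M3): 1 − (1 − 0.990000)(1 − 0.930000) = 0.999300
Series (M1, [0.999300], and M4): 0.810000 × 0.999300 × 0.900000 = 0.7285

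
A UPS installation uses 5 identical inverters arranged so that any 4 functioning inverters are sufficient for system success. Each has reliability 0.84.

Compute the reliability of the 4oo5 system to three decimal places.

0.817

R = Σ_{i=4}^{5} C(5,i) p^i (1−p)^{5−i} with p = 0.84
C(5,4)·0.84^4·0.16^1 = 0.39830
C(5,5)·0.84^5·0.16^0 = 0.41821
Sum = 0.817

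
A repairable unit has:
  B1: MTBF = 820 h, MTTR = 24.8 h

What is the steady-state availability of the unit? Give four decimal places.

A(B1) = MTBF/(MTBF+MTTR) = 820/(820+24.8) = 0.9706

0.9706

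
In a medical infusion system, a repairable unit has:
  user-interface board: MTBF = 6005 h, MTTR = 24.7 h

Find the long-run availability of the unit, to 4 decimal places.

A(user-interface board) = MTBF/(MTBF+MTTR) = 6005/(6005+24.7) = 0.9959

0.9959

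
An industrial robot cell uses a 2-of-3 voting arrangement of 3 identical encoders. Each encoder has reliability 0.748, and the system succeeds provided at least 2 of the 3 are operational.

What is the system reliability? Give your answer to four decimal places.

0.8415

R = Σ_{i=2}^{3} C(3,i) p^i (1−p)^{3−i} with p = 0.748
C(3,2)·0.748^2·0.252^1 = 0.422985
C(3,3)·0.748^3·0.252^0 = 0.418509
Sum = 0.8415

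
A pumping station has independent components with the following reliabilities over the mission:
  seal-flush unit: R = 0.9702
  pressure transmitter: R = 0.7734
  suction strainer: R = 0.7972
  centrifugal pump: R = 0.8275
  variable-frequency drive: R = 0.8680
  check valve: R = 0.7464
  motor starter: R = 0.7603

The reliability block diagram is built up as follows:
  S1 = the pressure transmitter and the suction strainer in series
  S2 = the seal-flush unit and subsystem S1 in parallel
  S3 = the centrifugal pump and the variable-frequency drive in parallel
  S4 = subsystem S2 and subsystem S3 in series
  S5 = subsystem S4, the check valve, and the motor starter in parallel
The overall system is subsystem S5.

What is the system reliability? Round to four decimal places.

Series (pressure transmitter and suction strainer): 0.773400 × 0.797200 = 0.616554
Parallel (seal-flush unit and [0.616554]): 1 − (1 − 0.970200)(1 − 0.616554) = 0.988573
Parallel (centrifugal pump and variable-frequency drive): 1 − (1 − 0.827500)(1 − 0.868000) = 0.977230
Series ([0.988573] and [0.977230]): 0.988573 × 0.977230 = 0.966063
Parallel ([0.966063], check valve, and motor starter): 1 − (1 − 0.966063)(1 − 0.746400)(1 − 0.760300) = 0.9979

0.9979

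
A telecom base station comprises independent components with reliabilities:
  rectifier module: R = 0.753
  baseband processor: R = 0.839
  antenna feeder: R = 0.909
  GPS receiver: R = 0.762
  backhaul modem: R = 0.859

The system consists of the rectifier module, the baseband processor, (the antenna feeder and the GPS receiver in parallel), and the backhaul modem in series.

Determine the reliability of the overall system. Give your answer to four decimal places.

0.5309

Parallel (antenna feeder and GPS receiver): 1 − (1 − 0.909000)(1 − 0.762000) = 0.978342
Series (rectifier module, baseband processor, [0.978342], and backhaul modem): 0.753000 × 0.839000 × 0.978342 × 0.859000 = 0.5309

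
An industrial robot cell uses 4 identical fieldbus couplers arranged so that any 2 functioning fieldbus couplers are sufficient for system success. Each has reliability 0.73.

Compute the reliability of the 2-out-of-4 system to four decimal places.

R = Σ_{i=2}^{4} C(4,i) p^i (1−p)^{4−i} with p = 0.73
C(4,2)·0.73^2·0.27^2 = 0.233090
C(4,3)·0.73^3·0.27^1 = 0.420138
C(4,4)·0.73^4·0.27^0 = 0.283982
Sum = 0.9372

0.9372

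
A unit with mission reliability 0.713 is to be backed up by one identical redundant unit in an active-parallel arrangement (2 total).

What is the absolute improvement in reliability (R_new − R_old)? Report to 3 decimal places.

R_before = 0.713
R_after = 1 − (1 − 0.713)^2 = 0.918
ΔR = 0.918 − 0.713 = 0.205

0.205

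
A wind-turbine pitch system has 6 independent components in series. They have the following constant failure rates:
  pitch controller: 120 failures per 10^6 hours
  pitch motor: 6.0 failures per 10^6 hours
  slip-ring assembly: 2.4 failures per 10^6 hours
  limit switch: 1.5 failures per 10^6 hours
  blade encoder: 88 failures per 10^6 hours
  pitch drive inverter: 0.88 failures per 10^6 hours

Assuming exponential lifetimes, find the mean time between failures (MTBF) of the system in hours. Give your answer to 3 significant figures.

Series of exponential components: λ_sys = Σ λ_i
λ_sys = 0.00012 + 0.0000060 + 0.0000024 + 0.0000015 + 0.000088 + 0.00000088 = 2.1878e-04 /h
MTBF = 1 / λ_sys = 4570 h

4570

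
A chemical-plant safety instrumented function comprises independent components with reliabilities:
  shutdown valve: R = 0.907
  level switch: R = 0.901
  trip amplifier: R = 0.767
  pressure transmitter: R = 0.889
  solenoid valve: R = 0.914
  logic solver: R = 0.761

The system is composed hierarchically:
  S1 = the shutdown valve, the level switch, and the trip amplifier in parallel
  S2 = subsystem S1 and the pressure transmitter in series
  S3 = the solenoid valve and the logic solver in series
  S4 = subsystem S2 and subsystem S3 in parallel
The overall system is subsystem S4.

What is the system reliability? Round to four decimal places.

0.9656

Parallel (shutdown valve, level switch, and trip amplifier): 1 − (1 − 0.907000)(1 − 0.901000)(1 − 0.767000) = 0.997855
Series ([0.997855] and pressure transmitter): 0.997855 × 0.889000 = 0.887093
Series (solenoid valve and logic solver): 0.914000 × 0.761000 = 0.695554
Parallel ([0.887093] and [0.695554]): 1 − (1 − 0.887093)(1 − 0.695554) = 0.9656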